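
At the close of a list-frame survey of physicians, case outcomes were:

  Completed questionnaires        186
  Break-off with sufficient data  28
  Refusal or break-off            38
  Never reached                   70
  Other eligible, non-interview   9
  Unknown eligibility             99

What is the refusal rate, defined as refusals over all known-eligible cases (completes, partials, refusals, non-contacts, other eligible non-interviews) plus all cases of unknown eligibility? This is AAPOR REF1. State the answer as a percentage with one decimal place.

Top → 38
Base → 186 + 28 + 38 + 70 + 9 + 99 = 430
REF1 = 38 / 430 = 0.0884

8.8%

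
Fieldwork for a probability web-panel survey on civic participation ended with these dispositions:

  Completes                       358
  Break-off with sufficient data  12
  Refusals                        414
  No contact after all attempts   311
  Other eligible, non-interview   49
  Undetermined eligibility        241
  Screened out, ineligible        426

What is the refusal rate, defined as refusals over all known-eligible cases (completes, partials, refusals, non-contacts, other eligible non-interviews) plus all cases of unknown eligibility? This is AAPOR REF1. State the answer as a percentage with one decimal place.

29.9%

Numerator → 414
Denom → 358 + 12 + 414 + 311 + 49 + 241 = 1385
REF1 = 414 / 1385 = 0.2989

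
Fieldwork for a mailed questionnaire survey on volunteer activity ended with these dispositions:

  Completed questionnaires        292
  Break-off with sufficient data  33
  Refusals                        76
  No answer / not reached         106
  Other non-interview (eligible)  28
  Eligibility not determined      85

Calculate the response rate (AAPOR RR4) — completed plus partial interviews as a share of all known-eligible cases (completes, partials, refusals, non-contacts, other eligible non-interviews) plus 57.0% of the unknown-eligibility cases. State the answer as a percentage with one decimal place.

Num → 292 + 33 = 325
Known eligible → 292 + 33 + 76 + 106 + 28 = 535
Estimated eligible among unknowns → 0.5700 × 85 = 48.45
Denominator → 535 + 48.45 = 583.45
RR4 = 325 / 583.45 = 0.5570

55.7%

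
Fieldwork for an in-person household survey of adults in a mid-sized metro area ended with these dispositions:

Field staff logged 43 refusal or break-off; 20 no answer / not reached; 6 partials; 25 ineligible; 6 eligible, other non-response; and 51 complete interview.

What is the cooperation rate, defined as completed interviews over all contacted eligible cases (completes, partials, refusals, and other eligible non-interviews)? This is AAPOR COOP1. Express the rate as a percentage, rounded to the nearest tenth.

48.1%

Top = 51
Base = 51 + 6 + 43 + 6 = 106
COOP1 = 51 / 106 = 0.4811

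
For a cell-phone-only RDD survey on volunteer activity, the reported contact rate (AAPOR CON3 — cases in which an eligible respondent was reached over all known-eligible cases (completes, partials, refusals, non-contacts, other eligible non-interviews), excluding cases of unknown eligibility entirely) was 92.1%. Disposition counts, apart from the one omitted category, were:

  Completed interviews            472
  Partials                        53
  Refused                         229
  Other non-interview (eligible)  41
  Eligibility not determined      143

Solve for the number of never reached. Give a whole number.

68

Top = 472 + 53 + 229 + 41 = 795
CON3 = 795 / D = 0.921
D = 795 / 0.921 = 863.2
Rest of base = 795
never reached = 863.2 − 795 ≈ 68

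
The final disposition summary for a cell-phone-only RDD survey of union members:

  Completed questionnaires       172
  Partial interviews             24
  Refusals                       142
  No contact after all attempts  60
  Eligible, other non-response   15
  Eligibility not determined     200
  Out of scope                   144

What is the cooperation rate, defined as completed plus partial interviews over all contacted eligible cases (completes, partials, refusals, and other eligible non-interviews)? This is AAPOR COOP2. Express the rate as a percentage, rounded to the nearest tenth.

55.5%

Numerator → 172 + 24 = 196
Denominator → 172 + 24 + 142 + 15 = 353
COOP2 = 196 / 353 = 0.5552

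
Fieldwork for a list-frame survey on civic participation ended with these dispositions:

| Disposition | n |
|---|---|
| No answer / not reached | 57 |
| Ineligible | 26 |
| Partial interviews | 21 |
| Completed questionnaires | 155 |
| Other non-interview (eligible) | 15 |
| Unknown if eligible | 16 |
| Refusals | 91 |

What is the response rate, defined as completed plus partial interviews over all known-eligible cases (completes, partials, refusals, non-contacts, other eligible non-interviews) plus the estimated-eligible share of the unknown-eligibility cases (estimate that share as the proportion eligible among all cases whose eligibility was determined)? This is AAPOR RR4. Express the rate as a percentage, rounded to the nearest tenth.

Numerator = 155 + 21 = 176
Eligible (known) = 155 + 21 + 91 + 57 + 15 = 339
e = 339 / (339 + 26) = 339 / 365 = 0.9288
Estimated eligible among unknowns = 0.9288 × 16 = 14.86
Base = 339 + 14.86 = 353.86
RR4 = 176 / 353.86 = 0.4974

49.7%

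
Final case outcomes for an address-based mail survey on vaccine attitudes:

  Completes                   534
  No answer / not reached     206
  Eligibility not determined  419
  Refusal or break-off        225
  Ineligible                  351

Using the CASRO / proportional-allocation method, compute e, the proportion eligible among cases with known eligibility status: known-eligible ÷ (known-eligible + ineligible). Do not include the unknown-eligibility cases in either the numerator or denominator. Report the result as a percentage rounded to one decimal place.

73.3%

Eligible (known) → 534 + 225 + 206 = 965
e = 965 / (965 + 351) = 965 / 1316 = 0.7333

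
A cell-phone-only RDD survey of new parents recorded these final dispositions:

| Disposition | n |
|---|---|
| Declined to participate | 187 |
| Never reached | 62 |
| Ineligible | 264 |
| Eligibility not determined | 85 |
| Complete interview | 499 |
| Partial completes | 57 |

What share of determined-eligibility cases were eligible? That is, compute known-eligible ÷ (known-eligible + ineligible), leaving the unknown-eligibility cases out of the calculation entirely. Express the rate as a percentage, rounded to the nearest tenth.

75.3%

Known eligible = 499 + 57 + 187 + 62 = 805
e = 805 / (805 + 264) = 805 / 1069 = 0.7530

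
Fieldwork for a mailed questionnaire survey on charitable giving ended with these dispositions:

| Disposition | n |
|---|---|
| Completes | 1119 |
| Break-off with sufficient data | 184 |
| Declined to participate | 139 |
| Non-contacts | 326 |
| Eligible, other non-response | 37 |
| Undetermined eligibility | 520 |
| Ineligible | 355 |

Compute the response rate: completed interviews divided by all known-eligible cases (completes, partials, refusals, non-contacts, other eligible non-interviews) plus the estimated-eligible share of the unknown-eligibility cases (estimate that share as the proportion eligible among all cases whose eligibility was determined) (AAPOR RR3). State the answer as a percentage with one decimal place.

Top → 1119
Known eligible → 1119 + 184 + 139 + 326 + 37 = 1805
e = 1805 / (1805 + 355) = 1805 / 2160 = 0.8356
Estimated eligible among unknowns → 0.8356 × 520 = 434.51
Denominator → 1805 + 434.51 = 2239.51
RR3 = 1119 / 2239.51 = 0.4997

50.0%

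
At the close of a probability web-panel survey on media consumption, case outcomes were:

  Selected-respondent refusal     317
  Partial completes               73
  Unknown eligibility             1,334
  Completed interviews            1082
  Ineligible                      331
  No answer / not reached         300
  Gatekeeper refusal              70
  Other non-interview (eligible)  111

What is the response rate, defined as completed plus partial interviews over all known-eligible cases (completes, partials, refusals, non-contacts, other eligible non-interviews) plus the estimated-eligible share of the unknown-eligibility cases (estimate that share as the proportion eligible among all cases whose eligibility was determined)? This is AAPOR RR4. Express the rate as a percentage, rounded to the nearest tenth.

37.3%

Declined to participate = 70 + 317 = 387
Num = 1082 + 73 = 1155
Determined eligible = 1082 + 73 + 387 + 300 + 111 = 1953
e = 1953 / (1953 + 331) = 1953 / 2284 = 0.8551
e × U = 0.8551 × 1334 = 1140.70
Denom = 1953 + 1140.70 = 3093.70
RR4 = 1155 / 3093.70 = 0.3733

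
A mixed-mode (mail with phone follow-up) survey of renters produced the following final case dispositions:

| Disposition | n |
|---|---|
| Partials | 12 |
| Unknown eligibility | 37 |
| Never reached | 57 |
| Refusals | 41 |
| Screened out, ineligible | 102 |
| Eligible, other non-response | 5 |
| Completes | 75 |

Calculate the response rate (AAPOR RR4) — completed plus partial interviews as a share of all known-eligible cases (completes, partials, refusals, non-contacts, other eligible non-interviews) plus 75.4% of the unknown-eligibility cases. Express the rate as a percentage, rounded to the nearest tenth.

Top → 75 + 12 = 87
Determined eligible → 75 + 12 + 41 + 57 + 5 = 190
e × U → 0.7540 × 37 = 27.90
Denom → 190 + 27.90 = 217.90
RR4 = 87 / 217.90 = 0.3993

39.9%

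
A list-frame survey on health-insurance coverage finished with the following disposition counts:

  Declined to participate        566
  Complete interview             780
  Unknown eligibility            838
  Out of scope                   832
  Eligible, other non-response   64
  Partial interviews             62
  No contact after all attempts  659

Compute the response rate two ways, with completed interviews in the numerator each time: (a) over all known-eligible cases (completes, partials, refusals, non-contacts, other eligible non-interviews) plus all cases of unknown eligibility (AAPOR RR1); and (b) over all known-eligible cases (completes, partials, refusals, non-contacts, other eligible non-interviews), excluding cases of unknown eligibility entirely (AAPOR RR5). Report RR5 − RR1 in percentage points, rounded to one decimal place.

10.3

Num: 780
Denominator: 780 + 62 + 566 + 659 + 64 + 838 = 2969
RR1 = 780 / 2969 = 0.2627
Denominator: 780 + 62 + 566 + 659 + 64 = 2131
RR5 = 780 / 2131 = 0.3660
Difference = 36.60 − 26.27 = 10.33 percentage points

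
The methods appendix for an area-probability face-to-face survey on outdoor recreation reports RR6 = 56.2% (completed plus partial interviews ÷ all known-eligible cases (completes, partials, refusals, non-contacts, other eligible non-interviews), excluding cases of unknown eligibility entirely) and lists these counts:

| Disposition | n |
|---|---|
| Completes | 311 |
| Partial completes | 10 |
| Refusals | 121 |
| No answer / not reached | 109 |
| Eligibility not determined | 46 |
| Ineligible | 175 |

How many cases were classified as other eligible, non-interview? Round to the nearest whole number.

Top = 311 + 10 = 321
RR6 = 321 / D = 0.562
D = 321 / 0.562 = 571.2
Remaining denominator categories sum to 551
other eligible, non-interview = 571.2 − 551 ≈ 20

20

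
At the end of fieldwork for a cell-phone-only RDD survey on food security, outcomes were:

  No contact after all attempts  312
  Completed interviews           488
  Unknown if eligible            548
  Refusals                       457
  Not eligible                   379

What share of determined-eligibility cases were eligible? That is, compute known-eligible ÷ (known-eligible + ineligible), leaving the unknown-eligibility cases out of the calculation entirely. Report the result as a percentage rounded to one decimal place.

Known eligible: 488 + 457 + 312 = 1257
e = 1257 / (1257 + 379) = 1257 / 1636 = 0.7683

76.8%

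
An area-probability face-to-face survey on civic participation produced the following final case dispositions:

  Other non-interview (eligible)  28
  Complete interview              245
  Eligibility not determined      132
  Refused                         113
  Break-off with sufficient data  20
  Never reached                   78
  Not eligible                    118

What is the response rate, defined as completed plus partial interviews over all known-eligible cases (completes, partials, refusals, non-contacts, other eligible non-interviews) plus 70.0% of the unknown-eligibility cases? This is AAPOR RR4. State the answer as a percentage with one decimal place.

Num: 245 + 20 = 265
Known eligible: 245 + 20 + 113 + 78 + 28 = 484
Eligible share of unknowns: 0.7000 × 132 = 92.40
Denominator: 484 + 92.40 = 576.40
RR4 = 265 / 576.40 = 0.4598

46.0%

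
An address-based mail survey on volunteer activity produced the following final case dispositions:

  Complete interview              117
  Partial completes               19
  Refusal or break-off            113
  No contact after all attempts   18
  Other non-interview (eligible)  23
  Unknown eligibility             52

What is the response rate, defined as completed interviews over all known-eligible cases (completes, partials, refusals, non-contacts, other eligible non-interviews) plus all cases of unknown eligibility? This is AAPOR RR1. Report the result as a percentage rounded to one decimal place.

Num: 117
Denominator: 117 + 19 + 113 + 18 + 23 + 52 = 342
RR1 = 117 / 342 = 0.3421

34.2%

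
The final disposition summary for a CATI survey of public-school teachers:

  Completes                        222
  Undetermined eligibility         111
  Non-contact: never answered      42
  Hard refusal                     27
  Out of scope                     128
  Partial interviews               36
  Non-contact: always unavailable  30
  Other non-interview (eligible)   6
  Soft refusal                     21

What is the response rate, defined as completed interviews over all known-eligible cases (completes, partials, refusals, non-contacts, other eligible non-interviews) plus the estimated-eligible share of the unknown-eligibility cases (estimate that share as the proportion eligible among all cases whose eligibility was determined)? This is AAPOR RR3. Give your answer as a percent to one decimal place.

Declined to participate = 27 + 21 = 48
No contact after all attempts = 42 + 30 = 72
Num → 222
Eligible (known) → 222 + 36 + 48 + 72 + 6 = 384
e = 384 / (384 + 128) = 384 / 512 = 0.7500
e × U → 0.7500 × 111 = 83.25
Base → 384 + 83.25 = 467.25
RR3 = 222 / 467.25 = 0.4751

47.5%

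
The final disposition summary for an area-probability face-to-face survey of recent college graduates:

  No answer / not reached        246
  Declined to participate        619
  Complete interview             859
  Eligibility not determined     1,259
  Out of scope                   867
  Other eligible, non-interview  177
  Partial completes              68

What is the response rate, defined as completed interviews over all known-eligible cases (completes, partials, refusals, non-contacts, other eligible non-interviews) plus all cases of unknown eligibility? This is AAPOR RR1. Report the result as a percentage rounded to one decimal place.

26.6%

Top → 859
Denom → 859 + 68 + 619 + 246 + 177 + 1259 = 3228
RR1 = 859 / 3228 = 0.2661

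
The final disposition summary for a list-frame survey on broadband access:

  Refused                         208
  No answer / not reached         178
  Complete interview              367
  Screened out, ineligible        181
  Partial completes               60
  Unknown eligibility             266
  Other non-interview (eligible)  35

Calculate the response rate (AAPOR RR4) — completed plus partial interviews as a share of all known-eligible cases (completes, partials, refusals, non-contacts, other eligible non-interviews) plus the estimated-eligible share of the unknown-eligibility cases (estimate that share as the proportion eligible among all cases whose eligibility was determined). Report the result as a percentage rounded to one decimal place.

40.0%

Top → 367 + 60 = 427
Eligible (known) → 367 + 60 + 208 + 178 + 35 = 848
e = 848 / (848 + 181) = 848 / 1029 = 0.8241
Eligible share of unknowns → 0.8241 × 266 = 219.21
Denom → 848 + 219.21 = 1067.21
RR4 = 427 / 1067.21 = 0.4001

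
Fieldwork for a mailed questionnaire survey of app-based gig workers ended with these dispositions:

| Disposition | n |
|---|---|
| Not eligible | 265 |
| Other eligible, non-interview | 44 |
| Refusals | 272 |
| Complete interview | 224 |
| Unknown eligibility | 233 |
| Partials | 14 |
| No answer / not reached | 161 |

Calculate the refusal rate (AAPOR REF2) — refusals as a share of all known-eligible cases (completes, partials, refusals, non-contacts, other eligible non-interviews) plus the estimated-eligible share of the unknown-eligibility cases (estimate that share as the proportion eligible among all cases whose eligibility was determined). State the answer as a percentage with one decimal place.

30.7%

Numerator = 272
Determined eligible = 224 + 14 + 272 + 161 + 44 = 715
e = 715 / (715 + 265) = 715 / 980 = 0.7296
Eligible share of unknowns = 0.7296 × 233 = 170.00
Denominator = 715 + 170.00 = 885.00
REF2 = 272 / 885.00 = 0.3073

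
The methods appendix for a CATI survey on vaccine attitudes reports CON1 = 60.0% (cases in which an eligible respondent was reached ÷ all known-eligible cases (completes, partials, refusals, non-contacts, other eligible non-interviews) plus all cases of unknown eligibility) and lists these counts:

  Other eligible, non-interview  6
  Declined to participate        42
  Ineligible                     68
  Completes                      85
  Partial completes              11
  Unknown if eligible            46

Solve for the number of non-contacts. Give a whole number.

50

Numerator → 85 + 11 + 42 + 6 = 144
CON1 = 144 / D = 0.600
D = 144 / 0.600 = 240.0
Remaining denominator categories sum to 190
non-contacts = 240.0 − 190 ≈ 50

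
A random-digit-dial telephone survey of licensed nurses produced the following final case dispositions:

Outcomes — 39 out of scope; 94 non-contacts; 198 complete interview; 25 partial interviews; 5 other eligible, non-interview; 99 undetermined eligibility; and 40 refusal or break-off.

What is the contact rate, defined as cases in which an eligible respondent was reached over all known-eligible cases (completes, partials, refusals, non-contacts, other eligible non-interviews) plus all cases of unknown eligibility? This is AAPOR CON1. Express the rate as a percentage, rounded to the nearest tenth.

Top = 198 + 25 + 40 + 5 = 268
Denominator = 198 + 25 + 40 + 94 + 5 + 99 = 461
CON1 = 268 / 461 = 0.5813

58.1%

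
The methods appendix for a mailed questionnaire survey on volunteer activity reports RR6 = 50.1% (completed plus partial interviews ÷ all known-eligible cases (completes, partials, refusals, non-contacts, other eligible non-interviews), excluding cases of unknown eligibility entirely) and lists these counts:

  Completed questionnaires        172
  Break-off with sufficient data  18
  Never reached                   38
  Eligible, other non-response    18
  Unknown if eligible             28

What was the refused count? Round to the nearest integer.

Top = 172 + 18 = 190
RR6 = 190 / D = 0.501
D = 190 / 0.501 = 379.2
Other denominator terms total 246
refused = 379.2 − 246 ≈ 133

133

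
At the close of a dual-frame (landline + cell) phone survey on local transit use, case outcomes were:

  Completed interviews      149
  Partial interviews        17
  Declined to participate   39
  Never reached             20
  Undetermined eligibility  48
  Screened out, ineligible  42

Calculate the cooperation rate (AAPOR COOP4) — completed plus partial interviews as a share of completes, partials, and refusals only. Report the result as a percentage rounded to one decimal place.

Numerator: 149 + 17 = 166
Base: 149 + 17 + 39 = 205
COOP4 = 166 / 205 = 0.8098

81.0%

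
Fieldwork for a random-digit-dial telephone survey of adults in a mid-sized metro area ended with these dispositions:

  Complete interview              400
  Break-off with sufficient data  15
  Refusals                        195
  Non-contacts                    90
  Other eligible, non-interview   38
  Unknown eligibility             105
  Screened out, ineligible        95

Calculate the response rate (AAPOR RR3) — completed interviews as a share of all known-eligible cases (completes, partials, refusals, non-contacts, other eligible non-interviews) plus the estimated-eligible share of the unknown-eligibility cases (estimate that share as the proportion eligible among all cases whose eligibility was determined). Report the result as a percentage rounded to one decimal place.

48.1%

Numerator: 400
Eligible (known): 400 + 15 + 195 + 90 + 38 = 738
e = 738 / (738 + 95) = 738 / 833 = 0.8860
Estimated eligible among unknowns: 0.8860 × 105 = 93.03
Denominator: 738 + 93.03 = 831.03
RR3 = 400 / 831.03 = 0.4813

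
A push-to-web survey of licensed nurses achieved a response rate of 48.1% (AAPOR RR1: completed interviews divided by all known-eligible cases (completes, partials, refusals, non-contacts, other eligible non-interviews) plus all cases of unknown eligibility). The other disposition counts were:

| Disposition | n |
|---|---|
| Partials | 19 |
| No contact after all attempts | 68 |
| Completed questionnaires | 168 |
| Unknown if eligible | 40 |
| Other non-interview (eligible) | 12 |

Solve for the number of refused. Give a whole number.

RR1 = 168 / D = 0.481
D = 168 / 0.481 = 349.3
Other denominator terms total 307
refused = 349.3 − 307 ≈ 42

42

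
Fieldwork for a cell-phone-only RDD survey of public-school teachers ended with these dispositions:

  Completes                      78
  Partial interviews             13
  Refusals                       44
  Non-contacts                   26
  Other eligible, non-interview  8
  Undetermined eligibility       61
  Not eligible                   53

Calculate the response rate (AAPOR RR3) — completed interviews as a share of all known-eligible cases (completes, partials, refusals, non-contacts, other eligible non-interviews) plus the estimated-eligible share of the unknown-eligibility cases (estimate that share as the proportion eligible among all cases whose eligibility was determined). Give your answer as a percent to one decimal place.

Numerator → 78
Eligible (known) → 78 + 13 + 44 + 26 + 8 = 169
e = 169 / (169 + 53) = 169 / 222 = 0.7613
Estimated eligible among unknowns → 0.7613 × 61 = 46.44
Denominator → 169 + 46.44 = 215.44
RR3 = 78 / 215.44 = 0.3620

36.2%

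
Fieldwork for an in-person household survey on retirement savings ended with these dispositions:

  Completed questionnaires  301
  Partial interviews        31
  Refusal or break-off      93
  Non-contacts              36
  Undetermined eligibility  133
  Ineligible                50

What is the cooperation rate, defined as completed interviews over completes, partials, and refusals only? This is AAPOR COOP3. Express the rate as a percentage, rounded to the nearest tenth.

Top: 301
Denominator: 301 + 31 + 93 = 425
COOP3 = 301 / 425 = 0.7082

70.8%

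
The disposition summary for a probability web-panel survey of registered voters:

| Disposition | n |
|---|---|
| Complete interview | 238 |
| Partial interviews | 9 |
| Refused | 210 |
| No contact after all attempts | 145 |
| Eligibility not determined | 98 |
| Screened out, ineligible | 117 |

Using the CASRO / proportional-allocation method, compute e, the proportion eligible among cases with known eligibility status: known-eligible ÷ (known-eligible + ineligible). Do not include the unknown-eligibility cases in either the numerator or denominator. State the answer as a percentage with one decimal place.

83.7%

Determined eligible = 238 + 9 + 210 + 145 = 602
e = 602 / (602 + 117) = 602 / 719 = 0.8373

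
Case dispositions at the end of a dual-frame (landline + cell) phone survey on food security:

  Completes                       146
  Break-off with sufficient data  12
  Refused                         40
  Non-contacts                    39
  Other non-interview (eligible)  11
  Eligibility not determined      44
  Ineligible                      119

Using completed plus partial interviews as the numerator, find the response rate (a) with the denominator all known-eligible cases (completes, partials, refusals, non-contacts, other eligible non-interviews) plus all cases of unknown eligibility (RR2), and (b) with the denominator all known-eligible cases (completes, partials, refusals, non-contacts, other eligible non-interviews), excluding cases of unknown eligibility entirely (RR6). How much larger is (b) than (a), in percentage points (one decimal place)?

Numerator: 146 + 12 = 158
Denominator: 146 + 12 + 40 + 39 + 11 + 44 = 292
RR2 = 158 / 292 = 0.5411
Denominator: 146 + 12 + 40 + 39 + 11 = 248
RR6 = 158 / 248 = 0.6371
Difference = 63.71 − 54.11 = 9.60 percentage points

9.6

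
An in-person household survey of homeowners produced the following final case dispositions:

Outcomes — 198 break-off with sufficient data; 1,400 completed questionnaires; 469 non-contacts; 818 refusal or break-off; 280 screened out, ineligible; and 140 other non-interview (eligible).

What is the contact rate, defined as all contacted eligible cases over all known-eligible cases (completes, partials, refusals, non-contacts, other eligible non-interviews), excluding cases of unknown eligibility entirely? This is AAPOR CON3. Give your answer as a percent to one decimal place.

Num → 1400 + 198 + 818 + 140 = 2556
Denominator → 1400 + 198 + 818 + 469 + 140 = 3025
CON3 = 2556 / 3025 = 0.8450

84.5%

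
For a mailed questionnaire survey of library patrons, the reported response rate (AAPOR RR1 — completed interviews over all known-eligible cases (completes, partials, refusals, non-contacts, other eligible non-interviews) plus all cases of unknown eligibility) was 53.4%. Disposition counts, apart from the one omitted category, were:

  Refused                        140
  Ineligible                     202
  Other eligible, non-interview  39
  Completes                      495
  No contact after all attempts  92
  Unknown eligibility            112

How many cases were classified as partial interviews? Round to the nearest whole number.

RR1 = 495 / D = 0.534
D = 495 / 0.534 = 927.0
Rest of base = 878
partial interviews = 927.0 − 878 ≈ 49

49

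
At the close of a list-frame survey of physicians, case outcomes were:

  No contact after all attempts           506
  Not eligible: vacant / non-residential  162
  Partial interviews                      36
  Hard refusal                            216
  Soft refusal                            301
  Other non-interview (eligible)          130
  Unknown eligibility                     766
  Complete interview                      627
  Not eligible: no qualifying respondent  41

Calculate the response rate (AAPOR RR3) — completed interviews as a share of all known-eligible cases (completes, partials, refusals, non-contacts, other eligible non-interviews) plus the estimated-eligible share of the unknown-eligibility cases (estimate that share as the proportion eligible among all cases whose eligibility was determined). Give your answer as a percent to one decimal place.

Refusal or break-off = 216 + 301 = 517
Ineligible = 41 + 162 = 203
Numerator → 627
Eligible (known) → 627 + 36 + 517 + 506 + 130 = 1816
e = 1816 / (1816 + 203) = 1816 / 2019 = 0.8995
Eligible share of unknowns → 0.8995 × 766 = 689.02
Denominator → 1816 + 689.02 = 2505.02
RR3 = 627 / 2505.02 = 0.2503

25.0%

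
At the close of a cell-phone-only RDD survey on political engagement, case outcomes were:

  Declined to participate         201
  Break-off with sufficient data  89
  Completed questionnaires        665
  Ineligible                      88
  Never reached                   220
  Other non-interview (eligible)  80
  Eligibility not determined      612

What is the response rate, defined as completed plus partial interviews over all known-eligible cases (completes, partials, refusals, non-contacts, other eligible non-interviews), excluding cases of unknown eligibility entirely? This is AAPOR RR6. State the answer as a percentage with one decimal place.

60.1%

Num = 665 + 89 = 754
Denom = 665 + 89 + 201 + 220 + 80 = 1255
RR6 = 754 / 1255 = 0.6008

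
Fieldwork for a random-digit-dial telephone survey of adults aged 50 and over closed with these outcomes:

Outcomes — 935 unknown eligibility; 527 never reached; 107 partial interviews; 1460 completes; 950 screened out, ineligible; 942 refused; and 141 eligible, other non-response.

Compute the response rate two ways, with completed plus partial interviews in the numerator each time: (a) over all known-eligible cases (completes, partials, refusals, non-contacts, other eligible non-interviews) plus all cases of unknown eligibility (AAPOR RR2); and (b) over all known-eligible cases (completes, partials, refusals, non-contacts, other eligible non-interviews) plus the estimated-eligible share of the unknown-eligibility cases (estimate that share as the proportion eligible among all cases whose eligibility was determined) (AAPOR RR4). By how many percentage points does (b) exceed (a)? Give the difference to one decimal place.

Top = 1460 + 107 = 1567
Base = 1460 + 107 + 942 + 527 + 141 + 935 = 4112
RR2 = 1567 / 4112 = 0.3811
Known eligible = 1460 + 107 + 942 + 527 + 141 = 3177
e = 3177 / (3177 + 950) = 3177 / 4127 = 0.7698
e × U = 0.7698 × 935 = 719.76
Base = 3177 + 719.76 = 3896.76
RR4 = 1567 / 3896.76 = 0.4021
Difference = 40.21 − 38.11 = 2.10 percentage points

2.1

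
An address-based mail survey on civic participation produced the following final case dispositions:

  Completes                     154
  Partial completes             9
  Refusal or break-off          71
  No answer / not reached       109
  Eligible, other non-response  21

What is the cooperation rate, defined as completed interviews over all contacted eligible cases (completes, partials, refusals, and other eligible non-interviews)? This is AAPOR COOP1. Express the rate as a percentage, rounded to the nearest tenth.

Numerator: 154
Denominator: 154 + 9 + 71 + 21 = 255
COOP1 = 154 / 255 = 0.6039

60.4%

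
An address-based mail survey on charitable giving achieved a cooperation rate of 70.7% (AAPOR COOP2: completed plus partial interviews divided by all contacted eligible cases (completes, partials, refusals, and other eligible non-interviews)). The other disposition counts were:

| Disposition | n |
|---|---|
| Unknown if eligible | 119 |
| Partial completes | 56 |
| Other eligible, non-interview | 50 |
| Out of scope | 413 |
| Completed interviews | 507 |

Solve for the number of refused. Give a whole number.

183

Num: 507 + 56 = 563
COOP2 = 563 / D = 0.707
D = 563 / 0.707 = 796.3
Remaining denominator categories sum to 613
refused = 796.3 − 613 ≈ 183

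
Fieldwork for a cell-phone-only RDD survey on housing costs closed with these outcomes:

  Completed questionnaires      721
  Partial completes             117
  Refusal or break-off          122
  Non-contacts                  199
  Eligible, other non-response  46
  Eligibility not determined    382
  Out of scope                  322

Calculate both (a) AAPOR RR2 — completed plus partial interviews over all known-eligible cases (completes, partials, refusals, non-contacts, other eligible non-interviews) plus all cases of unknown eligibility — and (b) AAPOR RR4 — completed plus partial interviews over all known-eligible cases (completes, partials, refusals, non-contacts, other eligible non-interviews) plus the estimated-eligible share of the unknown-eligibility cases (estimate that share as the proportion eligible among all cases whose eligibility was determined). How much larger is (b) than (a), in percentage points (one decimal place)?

2.8

Top: 721 + 117 = 838
Denominator: 721 + 117 + 122 + 199 + 46 + 382 = 1587
RR2 = 838 / 1587 = 0.5280
Determined eligible: 721 + 117 + 122 + 199 + 46 = 1205
e = 1205 / (1205 + 322) = 1205 / 1527 = 0.7891
Eligible share of unknowns: 0.7891 × 382 = 301.44
Denominator: 1205 + 301.44 = 1506.44
RR4 = 838 / 1506.44 = 0.5563
Difference = 55.63 − 52.80 = 2.83 percentage points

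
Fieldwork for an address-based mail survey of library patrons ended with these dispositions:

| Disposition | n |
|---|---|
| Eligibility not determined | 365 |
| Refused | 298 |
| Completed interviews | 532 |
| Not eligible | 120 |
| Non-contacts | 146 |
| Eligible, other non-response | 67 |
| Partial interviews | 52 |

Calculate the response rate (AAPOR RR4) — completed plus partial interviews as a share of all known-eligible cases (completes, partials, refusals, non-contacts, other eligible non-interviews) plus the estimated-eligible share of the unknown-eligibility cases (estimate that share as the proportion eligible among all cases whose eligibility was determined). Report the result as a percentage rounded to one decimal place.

Numerator: 532 + 52 = 584
Eligible (known): 532 + 52 + 298 + 146 + 67 = 1095
e = 1095 / (1095 + 120) = 1095 / 1215 = 0.9012
e × U: 0.9012 × 365 = 328.94
Base: 1095 + 328.94 = 1423.94
RR4 = 584 / 1423.94 = 0.4101

41.0%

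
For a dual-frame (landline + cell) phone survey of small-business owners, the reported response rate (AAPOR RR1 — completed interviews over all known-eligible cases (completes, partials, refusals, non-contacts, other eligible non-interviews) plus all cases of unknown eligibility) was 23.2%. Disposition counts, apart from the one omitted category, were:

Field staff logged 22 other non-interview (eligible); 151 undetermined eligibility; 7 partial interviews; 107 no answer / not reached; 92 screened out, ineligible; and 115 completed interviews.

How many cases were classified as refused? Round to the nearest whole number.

94

RR1 = 115 / D = 0.232
D = 115 / 0.232 = 495.7
Remaining denominator categories sum to 402
refused = 495.7 − 402 ≈ 94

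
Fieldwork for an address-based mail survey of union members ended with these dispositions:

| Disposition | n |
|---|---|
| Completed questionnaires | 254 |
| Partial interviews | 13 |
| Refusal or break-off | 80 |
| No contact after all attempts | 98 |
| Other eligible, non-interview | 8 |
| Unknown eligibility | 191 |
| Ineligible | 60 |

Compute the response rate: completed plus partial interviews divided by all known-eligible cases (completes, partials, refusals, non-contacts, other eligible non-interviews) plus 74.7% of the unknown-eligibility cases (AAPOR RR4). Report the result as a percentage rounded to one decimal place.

Numerator = 254 + 13 = 267
Determined eligible = 254 + 13 + 80 + 98 + 8 = 453
e × U = 0.7470 × 191 = 142.68
Base = 453 + 142.68 = 595.68
RR4 = 267 / 595.68 = 0.4482

44.8%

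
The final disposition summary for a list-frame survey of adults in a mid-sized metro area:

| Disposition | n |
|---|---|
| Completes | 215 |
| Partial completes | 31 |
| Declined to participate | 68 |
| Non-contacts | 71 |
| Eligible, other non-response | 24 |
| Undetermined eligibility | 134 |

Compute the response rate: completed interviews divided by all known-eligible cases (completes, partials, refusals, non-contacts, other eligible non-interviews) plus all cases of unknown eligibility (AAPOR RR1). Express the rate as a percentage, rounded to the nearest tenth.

39.6%

Numerator = 215
Base = 215 + 31 + 68 + 71 + 24 + 134 = 543
RR1 = 215 / 543 = 0.3959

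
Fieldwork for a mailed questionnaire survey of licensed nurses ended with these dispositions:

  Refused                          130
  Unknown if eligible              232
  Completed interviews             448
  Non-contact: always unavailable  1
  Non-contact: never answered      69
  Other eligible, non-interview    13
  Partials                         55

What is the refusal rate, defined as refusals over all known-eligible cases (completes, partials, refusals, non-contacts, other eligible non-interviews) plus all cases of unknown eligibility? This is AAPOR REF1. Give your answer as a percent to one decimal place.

Never reached = 69 + 1 = 70
Top → 130
Denominator → 448 + 55 + 130 + 70 + 13 + 232 = 948
REF1 = 130 / 948 = 0.1371

13.7%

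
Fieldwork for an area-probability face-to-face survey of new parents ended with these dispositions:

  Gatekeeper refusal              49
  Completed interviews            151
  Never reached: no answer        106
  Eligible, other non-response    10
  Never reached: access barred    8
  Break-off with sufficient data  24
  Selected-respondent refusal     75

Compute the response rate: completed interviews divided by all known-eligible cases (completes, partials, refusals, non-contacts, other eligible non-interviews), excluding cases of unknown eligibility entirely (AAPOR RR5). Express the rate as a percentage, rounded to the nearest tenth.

35.7%

Refusal or break-off = 49 + 75 = 124
No answer / not reached = 106 + 8 = 114
Numerator: 151
Base: 151 + 24 + 124 + 114 + 10 = 423
RR5 = 151 / 423 = 0.3570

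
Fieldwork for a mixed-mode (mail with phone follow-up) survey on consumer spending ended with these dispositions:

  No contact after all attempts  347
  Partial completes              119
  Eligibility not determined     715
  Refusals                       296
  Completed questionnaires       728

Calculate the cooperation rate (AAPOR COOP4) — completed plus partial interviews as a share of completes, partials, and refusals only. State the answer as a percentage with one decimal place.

74.1%

Num = 728 + 119 = 847
Denom = 728 + 119 + 296 = 1143
COOP4 = 847 / 1143 = 0.7410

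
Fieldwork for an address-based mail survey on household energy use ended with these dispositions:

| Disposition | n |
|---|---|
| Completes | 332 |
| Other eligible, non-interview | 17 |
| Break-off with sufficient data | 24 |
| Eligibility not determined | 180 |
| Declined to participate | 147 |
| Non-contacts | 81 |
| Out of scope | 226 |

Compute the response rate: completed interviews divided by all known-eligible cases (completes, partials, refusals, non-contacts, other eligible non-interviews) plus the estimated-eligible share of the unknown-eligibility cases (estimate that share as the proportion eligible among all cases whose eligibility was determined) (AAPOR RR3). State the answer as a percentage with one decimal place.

45.4%

Numerator → 332
Known eligible → 332 + 24 + 147 + 81 + 17 = 601
e = 601 / (601 + 226) = 601 / 827 = 0.7267
Estimated eligible among unknowns → 0.7267 × 180 = 130.81
Base → 601 + 130.81 = 731.81
RR3 = 332 / 731.81 = 0.4537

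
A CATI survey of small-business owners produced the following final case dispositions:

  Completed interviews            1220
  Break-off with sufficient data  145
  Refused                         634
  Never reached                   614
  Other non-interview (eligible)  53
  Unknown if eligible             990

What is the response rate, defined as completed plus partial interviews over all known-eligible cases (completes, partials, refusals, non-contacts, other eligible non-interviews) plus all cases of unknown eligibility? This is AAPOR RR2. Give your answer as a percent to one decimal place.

37.3%

Numerator = 1220 + 145 = 1365
Denom = 1220 + 145 + 634 + 614 + 53 + 990 = 3656
RR2 = 1365 / 3656 = 0.3734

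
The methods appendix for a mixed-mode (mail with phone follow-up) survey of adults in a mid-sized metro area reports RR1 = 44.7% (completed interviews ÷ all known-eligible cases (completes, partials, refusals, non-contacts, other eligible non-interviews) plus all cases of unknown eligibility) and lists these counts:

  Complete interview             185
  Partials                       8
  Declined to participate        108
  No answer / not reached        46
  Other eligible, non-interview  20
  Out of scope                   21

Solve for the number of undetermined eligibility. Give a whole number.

47

RR1 = 185 / D = 0.447
D = 185 / 0.447 = 413.9
Rest of base = 367
undetermined eligibility = 413.9 − 367 ≈ 47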